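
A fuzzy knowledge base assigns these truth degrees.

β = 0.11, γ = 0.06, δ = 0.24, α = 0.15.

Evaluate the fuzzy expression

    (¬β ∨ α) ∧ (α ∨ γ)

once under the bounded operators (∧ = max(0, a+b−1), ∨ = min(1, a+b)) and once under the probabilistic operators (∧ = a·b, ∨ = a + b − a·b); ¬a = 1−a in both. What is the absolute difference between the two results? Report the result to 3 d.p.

Under bounded:
  ¬β = 1 − 0.11 = 0.89
  ¬β ∨ α = min(1, a+b) on (0.89, 0.15) = 1.00
  α ∨ γ = min(1, a+b) on (0.15, 0.06) = 0.21
  (¬β ∨ α) ∧ (α ∨ γ) = max(0, a+b−1) on (1.00, 0.21) = 0.21
  → value = 0.2100
Under probabilistic:
  ¬β = 1 − 0.1100 = 0.8900
  ¬β ∨ α = a + b − a·b on (0.8900, 0.1500) = 0.9065
  α ∨ γ = a + b − a·b on (0.1500, 0.0600) = 0.2010
  (¬β ∨ α) ∧ (α ∨ γ) = a·b on (0.9065, 0.2010) = 0.1822
  → value = 0.1822
|0.2100 − 0.1822| = 0.028

0.028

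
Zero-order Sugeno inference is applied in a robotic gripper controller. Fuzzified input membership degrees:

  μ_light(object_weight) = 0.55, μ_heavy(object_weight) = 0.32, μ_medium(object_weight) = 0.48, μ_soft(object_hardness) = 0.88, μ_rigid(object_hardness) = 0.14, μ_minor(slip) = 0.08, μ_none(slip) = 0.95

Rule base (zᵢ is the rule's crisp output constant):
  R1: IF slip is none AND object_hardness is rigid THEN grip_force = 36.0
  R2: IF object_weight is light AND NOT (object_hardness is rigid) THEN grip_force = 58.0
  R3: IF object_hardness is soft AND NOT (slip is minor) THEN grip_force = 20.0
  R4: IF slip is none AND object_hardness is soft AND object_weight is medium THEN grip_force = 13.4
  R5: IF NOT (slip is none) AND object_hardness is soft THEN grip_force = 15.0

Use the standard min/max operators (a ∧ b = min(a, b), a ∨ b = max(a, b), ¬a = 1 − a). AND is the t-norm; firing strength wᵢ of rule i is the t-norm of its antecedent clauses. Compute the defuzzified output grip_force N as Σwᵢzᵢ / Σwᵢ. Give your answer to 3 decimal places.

R1 (z=36.0): none=0.95, rigid=0.14; AND[min(a, b)] → w = 0.14
R2 (z=58.0): light=0.55, ¬rigid=1−0.14=0.86; AND[min(a, b)] → w = 0.55
R3 (z=20.0): soft=0.88, ¬minor=1−0.08=0.92; AND[min(a, b)] → w = 0.88
R4 (z=13.4): none=0.95, soft=0.88, medium=0.48; AND[min(a, b)] → w = 0.48
R5 (z=15.0): ¬none=1−0.95=0.05, soft=0.88; AND[min(a, b)] → w = 0.05
Weighted average = (0.14·36.0 + 0.55·58.0 + 0.88·20.0 + 0.48·13.4 + 0.05·15.0) / (0.14 + 0.55 + 0.88 + 0.48 + 0.05)
  = 61.7220 / 2.1000 = 29.391

29.391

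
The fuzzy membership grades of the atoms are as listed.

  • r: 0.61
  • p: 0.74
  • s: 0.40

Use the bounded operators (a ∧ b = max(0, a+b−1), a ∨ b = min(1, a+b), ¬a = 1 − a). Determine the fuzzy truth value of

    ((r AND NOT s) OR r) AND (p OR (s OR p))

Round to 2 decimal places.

NOT s = 1 − 0.40 = 0.60
r AND NOT s = max(0, a+b−1) on (0.61, 0.60) = 0.21
(r AND NOT s) OR r = min(1, a+b) on (0.21, 0.61) = 0.82
s OR p = min(1, a+b) on (0.40, 0.74) = 1.00
p OR (s OR p) = min(1, a+b) on (0.74, 1.00) = 1.00
((r AND NOT s) OR r) AND (p OR (s OR p)) = max(0, a+b−1) on (0.82, 1.00) = 0.82

0.82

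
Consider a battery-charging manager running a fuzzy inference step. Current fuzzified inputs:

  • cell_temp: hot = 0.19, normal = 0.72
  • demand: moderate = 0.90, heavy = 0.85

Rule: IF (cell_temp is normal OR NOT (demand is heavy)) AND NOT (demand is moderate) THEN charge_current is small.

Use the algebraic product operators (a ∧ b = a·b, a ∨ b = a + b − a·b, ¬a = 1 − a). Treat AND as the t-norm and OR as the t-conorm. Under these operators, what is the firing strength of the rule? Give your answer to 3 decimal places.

0.076

firing strength: (normal=0.72 OR ¬heavy=1−0.85=0.15) = 0.7620; AND[a·b] with ¬moderate=1−0.90=0.10 → w = 0.0762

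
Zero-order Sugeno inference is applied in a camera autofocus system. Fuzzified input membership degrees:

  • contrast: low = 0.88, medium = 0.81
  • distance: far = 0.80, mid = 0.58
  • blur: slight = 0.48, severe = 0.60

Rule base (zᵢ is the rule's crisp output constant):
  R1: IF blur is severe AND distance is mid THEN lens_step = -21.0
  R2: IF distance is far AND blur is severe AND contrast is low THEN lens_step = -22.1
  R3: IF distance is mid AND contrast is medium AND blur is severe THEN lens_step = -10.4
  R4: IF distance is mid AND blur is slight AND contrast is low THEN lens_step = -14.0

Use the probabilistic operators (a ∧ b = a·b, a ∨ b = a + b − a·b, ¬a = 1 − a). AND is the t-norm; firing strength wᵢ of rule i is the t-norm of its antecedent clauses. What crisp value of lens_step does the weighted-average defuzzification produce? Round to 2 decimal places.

-17.73

R1 (z=-21.0): severe=0.60, mid=0.58; AND[a·b] → w = 0.3480
R2 (z=-22.1): far=0.80, severe=0.60, low=0.88; AND[a·b] → w = 0.4224
R3 (z=-10.4): mid=0.58, medium=0.81, severe=0.60; AND[a·b] → w = 0.2819
R4 (z=-14.0): mid=0.58, slight=0.48, low=0.88; AND[a·b] → w = 0.2450
Weighted average = (0.3480·-21.0 + 0.4224·-22.1 + 0.2819·-10.4 + 0.2450·-14.0) / (0.3480 + 0.4224 + 0.2819 + 0.2450)
  = -23.0045 / 1.2973 = -17.73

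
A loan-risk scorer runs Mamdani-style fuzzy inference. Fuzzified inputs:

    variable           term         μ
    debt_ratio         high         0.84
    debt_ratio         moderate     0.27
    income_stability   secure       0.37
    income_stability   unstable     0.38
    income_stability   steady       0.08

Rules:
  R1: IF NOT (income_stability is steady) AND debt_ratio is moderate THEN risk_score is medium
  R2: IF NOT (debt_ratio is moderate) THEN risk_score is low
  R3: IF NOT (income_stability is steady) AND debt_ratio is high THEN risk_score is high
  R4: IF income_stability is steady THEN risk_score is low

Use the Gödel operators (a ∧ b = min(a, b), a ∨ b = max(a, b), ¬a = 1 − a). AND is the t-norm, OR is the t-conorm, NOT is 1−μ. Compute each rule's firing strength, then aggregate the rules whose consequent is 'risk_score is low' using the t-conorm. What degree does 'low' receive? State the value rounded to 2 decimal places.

R1: ¬steady=1−0.08=0.92, moderate=0.27; AND[min(a, b)] → w = 0.27
R2: ¬moderate=1−0.27=0.73 → w = 0.73
R3: ¬steady=1−0.08=0.92, high=0.84; AND[min(a, b)] → w = 0.84
R4: steady=0.08 → w = 0.08
Rules with consequent 'low': {R2, R4} → strengths 0.73, 0.08
Aggregate via t-conorm [max(a, b)]: 0.73

0.73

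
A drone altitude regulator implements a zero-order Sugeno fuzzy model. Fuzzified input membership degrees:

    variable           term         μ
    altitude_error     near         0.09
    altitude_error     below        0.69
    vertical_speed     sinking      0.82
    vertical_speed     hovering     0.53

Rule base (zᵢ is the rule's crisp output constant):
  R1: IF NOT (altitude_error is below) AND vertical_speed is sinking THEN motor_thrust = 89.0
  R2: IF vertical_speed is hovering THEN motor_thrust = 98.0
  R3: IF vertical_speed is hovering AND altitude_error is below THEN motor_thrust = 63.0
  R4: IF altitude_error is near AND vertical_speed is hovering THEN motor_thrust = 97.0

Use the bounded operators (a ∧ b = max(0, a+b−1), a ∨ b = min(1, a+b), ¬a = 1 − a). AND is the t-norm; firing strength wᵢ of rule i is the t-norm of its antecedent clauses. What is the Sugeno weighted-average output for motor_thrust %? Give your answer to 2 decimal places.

87.92

R1 (z=89.0): ¬below=1−0.69=0.31, sinking=0.82; AND[max(0, a+b−1)] → w = 0.13
R2 (z=98.0): hovering=0.53 → w = 0.53
R3 (z=63.0): hovering=0.53, below=0.69; AND[max(0, a+b−1)] → w = 0.22
R4 (z=97.0): near=0.09, hovering=0.53; AND[max(0, a+b−1)] → w = 0.00
Weighted average = (0.13·89.0 + 0.53·98.0 + 0.22·63.0 + 0.00·97.0) / (0.13 + 0.53 + 0.22 + 0.00)
  = 77.3700 / 0.8800 = 87.92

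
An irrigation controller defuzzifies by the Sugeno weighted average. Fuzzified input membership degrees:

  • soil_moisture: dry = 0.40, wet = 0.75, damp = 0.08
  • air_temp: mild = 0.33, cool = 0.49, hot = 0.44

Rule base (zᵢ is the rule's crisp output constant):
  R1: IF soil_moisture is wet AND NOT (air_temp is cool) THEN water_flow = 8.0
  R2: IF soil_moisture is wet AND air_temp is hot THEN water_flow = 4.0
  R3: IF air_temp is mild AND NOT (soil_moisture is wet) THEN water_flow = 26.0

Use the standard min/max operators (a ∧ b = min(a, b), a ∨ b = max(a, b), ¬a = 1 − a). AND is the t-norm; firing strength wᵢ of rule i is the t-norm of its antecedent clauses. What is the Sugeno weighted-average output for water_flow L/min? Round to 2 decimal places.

10.28

R1 (z=8.0): wet=0.75, ¬cool=1−0.49=0.51; AND[min(a, b)] → w = 0.51
R2 (z=4.0): wet=0.75, hot=0.44; AND[min(a, b)] → w = 0.44
R3 (z=26.0): mild=0.33, ¬wet=1−0.75=0.25; AND[min(a, b)] → w = 0.25
Weighted average = (0.51·8.0 + 0.44·4.0 + 0.25·26.0) / (0.51 + 0.44 + 0.25)
  = 12.3400 / 1.2000 = 10.28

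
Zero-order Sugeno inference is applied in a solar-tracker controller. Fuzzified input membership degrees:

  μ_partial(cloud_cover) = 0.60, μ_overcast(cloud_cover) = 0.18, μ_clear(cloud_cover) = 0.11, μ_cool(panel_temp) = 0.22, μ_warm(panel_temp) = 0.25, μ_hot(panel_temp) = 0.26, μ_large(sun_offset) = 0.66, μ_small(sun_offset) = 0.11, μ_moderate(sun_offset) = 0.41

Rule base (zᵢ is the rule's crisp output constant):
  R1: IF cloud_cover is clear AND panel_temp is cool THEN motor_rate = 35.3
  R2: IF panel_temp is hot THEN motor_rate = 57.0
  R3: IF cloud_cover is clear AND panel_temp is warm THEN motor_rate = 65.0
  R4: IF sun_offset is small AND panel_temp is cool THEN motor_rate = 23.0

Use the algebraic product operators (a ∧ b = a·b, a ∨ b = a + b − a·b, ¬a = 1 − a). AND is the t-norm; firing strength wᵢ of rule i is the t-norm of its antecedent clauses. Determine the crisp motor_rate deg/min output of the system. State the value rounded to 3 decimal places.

R1 (z=35.3): clear=0.11, cool=0.22; AND[a·b] → w = 0.0242
R2 (z=57.0): hot=0.26 → w = 0.2600
R3 (z=65.0): clear=0.11, warm=0.25; AND[a·b] → w = 0.0275
R4 (z=23.0): small=0.11, cool=0.22; AND[a·b] → w = 0.0242
Weighted average = (0.0242·35.3 + 0.2600·57.0 + 0.0275·65.0 + 0.0242·23.0) / (0.0242 + 0.2600 + 0.0275 + 0.0242)
  = 18.0184 / 0.3359 = 53.642

53.642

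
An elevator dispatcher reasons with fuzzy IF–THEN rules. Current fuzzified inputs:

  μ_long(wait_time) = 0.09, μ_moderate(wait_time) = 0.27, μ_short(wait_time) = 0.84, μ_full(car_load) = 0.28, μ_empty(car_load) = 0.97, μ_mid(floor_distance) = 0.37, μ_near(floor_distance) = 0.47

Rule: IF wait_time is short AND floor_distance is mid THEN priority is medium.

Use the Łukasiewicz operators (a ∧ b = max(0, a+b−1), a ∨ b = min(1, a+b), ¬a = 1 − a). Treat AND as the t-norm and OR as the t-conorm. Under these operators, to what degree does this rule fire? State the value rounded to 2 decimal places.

0.21

firing strength: short=0.84, mid=0.37; AND[max(0, a+b−1)] → w = 0.21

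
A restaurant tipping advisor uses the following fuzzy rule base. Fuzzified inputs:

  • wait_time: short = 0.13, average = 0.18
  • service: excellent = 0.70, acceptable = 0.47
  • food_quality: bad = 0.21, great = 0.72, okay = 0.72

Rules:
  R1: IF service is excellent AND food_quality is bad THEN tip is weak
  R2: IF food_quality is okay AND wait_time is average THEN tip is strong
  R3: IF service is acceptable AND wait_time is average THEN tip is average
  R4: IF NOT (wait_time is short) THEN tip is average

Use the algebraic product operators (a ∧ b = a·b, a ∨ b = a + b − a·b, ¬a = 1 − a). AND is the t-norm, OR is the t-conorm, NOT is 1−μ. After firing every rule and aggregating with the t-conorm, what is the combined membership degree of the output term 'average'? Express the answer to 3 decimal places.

R1: excellent=0.70, bad=0.21; AND[a·b] → w = 0.1470
R2: okay=0.72, average=0.18; AND[a·b] → w = 0.1296
R3: acceptable=0.47, average=0.18; AND[a·b] → w = 0.0846
R4: ¬short=1−0.13=0.87 → w = 0.8700
Rules with consequent 'average': {R3, R4} → strengths 0.0846, 0.8700
Aggregate via t-conorm [a + b − a·b]: 0.8810

0.881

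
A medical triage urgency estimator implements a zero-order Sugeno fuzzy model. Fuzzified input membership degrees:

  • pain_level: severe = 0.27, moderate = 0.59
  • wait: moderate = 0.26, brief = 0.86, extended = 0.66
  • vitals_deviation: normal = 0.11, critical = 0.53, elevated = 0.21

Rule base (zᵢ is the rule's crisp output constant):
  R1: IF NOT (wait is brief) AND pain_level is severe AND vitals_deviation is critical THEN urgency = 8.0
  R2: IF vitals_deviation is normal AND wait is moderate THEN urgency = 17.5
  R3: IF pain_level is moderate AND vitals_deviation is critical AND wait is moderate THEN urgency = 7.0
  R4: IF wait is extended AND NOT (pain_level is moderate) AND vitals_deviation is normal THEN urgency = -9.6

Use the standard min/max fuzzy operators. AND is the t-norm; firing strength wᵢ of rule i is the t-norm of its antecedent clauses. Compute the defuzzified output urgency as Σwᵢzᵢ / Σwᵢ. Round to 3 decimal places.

R1 (z=8.0): ¬brief=1−0.86=0.14, severe=0.27, critical=0.53; AND[min(a, b)] → w = 0.14
R2 (z=17.5): normal=0.11, moderate=0.26; AND[min(a, b)] → w = 0.11
R3 (z=7.0): moderate=0.59, critical=0.53, moderate=0.26; AND[min(a, b)] → w = 0.26
R4 (z=-9.6): extended=0.66, ¬moderate=1−0.59=0.41, normal=0.11; AND[min(a, b)] → w = 0.11
Weighted average = (0.14·8.0 + 0.11·17.5 + 0.26·7.0 + 0.11·-9.6) / (0.14 + 0.11 + 0.26 + 0.11)
  = 3.8090 / 0.6200 = 6.144

6.144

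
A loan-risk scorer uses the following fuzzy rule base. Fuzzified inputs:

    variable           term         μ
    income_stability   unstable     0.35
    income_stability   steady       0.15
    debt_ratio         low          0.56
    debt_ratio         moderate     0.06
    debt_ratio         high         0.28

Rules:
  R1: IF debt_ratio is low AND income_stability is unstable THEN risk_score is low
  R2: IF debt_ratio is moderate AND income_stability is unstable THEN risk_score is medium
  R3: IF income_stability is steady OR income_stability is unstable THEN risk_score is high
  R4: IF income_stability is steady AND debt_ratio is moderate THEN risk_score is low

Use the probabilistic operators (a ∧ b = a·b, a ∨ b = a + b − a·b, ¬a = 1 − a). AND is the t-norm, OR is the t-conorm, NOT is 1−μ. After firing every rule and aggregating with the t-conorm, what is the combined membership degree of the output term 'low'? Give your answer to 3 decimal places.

R1: low=0.56, unstable=0.35; AND[a·b] → w = 0.1960
R2: moderate=0.06, unstable=0.35; AND[a·b] → w = 0.0210
R3: steady=0.15, unstable=0.35; OR[a + b − a·b] → w = 0.4475
R4: steady=0.15, moderate=0.06; AND[a·b] → w = 0.0090
Rules with consequent 'low': {R1, R4} → strengths 0.1960, 0.0090
Aggregate via t-conorm [a + b − a·b]: 0.2032

0.203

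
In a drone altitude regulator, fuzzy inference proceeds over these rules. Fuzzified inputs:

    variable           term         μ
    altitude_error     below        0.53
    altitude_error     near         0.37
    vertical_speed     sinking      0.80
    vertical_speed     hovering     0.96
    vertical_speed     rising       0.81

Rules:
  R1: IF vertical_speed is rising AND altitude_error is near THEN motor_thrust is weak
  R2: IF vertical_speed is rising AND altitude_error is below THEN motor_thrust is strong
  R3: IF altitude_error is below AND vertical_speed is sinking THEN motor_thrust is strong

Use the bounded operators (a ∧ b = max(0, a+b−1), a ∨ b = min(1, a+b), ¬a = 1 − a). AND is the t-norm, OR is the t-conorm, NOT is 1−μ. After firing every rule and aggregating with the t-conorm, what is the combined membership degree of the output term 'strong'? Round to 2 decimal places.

0.67

R1: rising=0.81, near=0.37; AND[max(0, a+b−1)] → w = 0.18
R2: rising=0.81, below=0.53; AND[max(0, a+b−1)] → w = 0.34
R3: below=0.53, sinking=0.80; AND[max(0, a+b−1)] → w = 0.33
Rules with consequent 'strong': {R2, R3} → strengths 0.34, 0.33
Aggregate via t-conorm [min(1, a+b)]: 0.67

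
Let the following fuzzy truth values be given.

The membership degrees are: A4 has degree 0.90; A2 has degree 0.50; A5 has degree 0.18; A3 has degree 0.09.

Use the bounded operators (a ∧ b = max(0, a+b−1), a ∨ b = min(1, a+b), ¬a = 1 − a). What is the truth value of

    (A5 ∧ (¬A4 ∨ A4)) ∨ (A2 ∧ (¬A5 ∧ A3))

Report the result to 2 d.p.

¬A4 = 1 − 0.90 = 0.10
¬A4 ∨ A4 = min(1, a+b) on (0.10, 0.90) = 1.00
A5 ∧ (¬A4 ∨ A4) = max(0, a+b−1) on (0.18, 1.00) = 0.18
¬A5 = 1 − 0.18 = 0.82
¬A5 ∧ A3 = max(0, a+b−1) on (0.82, 0.09) = 0.00
A2 ∧ (¬A5 ∧ A3) = max(0, a+b−1) on (0.50, 0.00) = 0.00
(A5 ∧ (¬A4 ∨ A4)) ∨ (A2 ∧ (¬A5 ∧ A3)) = min(1, a+b) on (0.18, 0.00) = 0.18

0.18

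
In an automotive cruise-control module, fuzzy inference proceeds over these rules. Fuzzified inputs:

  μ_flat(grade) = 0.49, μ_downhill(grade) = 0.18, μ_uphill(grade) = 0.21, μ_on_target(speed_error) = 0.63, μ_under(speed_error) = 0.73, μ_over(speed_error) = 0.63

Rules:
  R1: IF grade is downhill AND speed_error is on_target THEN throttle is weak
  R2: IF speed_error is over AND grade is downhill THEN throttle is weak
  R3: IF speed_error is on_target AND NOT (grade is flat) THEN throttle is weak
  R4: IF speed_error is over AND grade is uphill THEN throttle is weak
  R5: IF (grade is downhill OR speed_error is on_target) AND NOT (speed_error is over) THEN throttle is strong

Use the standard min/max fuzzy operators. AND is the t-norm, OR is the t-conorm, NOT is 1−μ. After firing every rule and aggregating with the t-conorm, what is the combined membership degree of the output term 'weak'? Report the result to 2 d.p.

R1: downhill=0.18, on_target=0.63; AND[min(a, b)] → w = 0.18
R2: over=0.63, downhill=0.18; AND[min(a, b)] → w = 0.18
R3: on_target=0.63, ¬flat=1−0.49=0.51; AND[min(a, b)] → w = 0.51
R4: over=0.63, uphill=0.21; AND[min(a, b)] → w = 0.21
R5: (downhill=0.18 OR on_target=0.63) = 0.63; AND[min(a, b)] with ¬over=1−0.63=0.37 → w = 0.37
Rules with consequent 'weak': {R1, R2, R3, R4} → strengths 0.18, 0.18, 0.51, 0.21
Aggregate via t-conorm [max(a, b)]: 0.51

0.51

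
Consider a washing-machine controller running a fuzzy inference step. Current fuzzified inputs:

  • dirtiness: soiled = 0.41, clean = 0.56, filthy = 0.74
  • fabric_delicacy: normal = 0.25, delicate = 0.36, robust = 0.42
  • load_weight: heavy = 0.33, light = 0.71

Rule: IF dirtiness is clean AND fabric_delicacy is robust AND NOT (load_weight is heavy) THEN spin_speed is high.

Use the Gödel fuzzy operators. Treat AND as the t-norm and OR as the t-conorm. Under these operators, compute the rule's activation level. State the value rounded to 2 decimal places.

firing strength: clean=0.56, robust=0.42, ¬heavy=1−0.33=0.67; AND[min(a, b)] → w = 0.42

0.42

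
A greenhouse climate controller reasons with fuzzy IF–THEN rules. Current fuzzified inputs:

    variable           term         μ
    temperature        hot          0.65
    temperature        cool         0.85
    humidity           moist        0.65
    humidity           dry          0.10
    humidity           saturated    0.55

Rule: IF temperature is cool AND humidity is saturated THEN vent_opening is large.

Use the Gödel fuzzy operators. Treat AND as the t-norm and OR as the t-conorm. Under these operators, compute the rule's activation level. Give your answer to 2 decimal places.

firing strength: cool=0.85, saturated=0.55; AND[min(a, b)] → w = 0.55

0.55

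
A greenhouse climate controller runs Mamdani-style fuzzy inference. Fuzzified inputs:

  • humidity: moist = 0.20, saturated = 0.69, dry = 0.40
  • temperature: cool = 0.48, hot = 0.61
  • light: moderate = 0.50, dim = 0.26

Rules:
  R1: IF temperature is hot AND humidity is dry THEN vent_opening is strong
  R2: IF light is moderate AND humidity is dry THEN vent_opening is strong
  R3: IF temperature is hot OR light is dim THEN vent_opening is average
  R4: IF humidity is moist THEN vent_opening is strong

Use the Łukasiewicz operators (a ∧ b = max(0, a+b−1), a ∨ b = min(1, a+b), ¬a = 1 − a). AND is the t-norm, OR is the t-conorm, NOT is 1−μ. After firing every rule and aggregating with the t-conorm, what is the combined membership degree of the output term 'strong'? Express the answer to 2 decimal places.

0.21

R1: hot=0.61, dry=0.40; AND[max(0, a+b−1)] → w = 0.01
R2: moderate=0.50, dry=0.40; AND[max(0, a+b−1)] → w = 0.00
R3: hot=0.61, dim=0.26; OR[min(1, a+b)] → w = 0.87
R4: moist=0.20 → w = 0.20
Rules with consequent 'strong': {R1, R2, R4} → strengths 0.01, 0.00, 0.20
Aggregate via t-conorm [min(1, a+b)]: 0.21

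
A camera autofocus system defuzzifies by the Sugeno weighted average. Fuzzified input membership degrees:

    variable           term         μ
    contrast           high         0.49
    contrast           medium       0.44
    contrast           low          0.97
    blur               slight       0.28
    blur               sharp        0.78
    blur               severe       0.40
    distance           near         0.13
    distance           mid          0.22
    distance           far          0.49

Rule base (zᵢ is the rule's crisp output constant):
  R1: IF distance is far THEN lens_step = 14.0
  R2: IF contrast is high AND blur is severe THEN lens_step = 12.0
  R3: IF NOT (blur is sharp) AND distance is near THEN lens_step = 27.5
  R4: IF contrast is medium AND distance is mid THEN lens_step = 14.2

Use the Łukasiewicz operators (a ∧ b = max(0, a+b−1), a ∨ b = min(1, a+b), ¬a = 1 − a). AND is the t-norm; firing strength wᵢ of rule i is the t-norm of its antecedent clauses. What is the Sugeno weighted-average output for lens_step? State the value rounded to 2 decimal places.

R1 (z=14.0): far=0.49 → w = 0.49
R2 (z=12.0): high=0.49, severe=0.40; AND[max(0, a+b−1)] → w = 0.00
R3 (z=27.5): ¬sharp=1−0.78=0.22, near=0.13; AND[max(0, a+b−1)] → w = 0.00
R4 (z=14.2): medium=0.44, mid=0.22; AND[max(0, a+b−1)] → w = 0.00
Weighted average = (0.49·14.0 + 0.00·12.0 + 0.00·27.5 + 0.00·14.2) / (0.49 + 0.00 + 0.00 + 0.00)
  = 6.8600 / 0.4900 = 14.00

14.00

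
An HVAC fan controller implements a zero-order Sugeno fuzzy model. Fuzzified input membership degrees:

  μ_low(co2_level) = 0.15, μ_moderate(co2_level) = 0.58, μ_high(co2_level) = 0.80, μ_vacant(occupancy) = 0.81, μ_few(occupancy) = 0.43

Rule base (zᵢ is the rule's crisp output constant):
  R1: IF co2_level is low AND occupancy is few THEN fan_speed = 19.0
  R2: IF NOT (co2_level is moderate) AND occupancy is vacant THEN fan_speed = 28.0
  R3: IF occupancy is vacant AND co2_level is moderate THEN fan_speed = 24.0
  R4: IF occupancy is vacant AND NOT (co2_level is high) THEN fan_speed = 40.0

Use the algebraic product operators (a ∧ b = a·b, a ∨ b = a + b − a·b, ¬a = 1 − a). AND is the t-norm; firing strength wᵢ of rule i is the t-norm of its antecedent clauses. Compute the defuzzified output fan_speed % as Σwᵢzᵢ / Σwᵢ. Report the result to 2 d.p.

27.50

R1 (z=19.0): low=0.15, few=0.43; AND[a·b] → w = 0.0645
R2 (z=28.0): ¬moderate=1−0.58=0.42, vacant=0.81; AND[a·b] → w = 0.3402
R3 (z=24.0): vacant=0.81, moderate=0.58; AND[a·b] → w = 0.4698
R4 (z=40.0): vacant=0.81, ¬high=1−0.80=0.20; AND[a·b] → w = 0.1620
Weighted average = (0.0645·19.0 + 0.3402·28.0 + 0.4698·24.0 + 0.1620·40.0) / (0.0645 + 0.3402 + 0.4698 + 0.1620)
  = 28.5063 / 1.0365 = 27.50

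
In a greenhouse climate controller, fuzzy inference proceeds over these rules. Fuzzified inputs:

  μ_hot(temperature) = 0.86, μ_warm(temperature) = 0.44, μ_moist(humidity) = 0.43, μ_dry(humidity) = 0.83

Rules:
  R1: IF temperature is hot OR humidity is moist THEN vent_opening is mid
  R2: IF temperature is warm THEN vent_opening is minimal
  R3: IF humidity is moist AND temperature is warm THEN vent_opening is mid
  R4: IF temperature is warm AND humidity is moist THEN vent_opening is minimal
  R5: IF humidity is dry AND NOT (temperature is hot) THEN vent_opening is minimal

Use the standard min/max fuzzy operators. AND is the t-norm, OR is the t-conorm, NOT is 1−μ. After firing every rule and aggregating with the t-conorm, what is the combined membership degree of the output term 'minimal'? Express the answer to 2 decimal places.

0.44

R1: hot=0.86, moist=0.43; OR[max(a, b)] → w = 0.86
R2: warm=0.44 → w = 0.44
R3: moist=0.43, warm=0.44; AND[min(a, b)] → w = 0.43
R4: warm=0.44, moist=0.43; AND[min(a, b)] → w = 0.43
R5: dry=0.83, ¬hot=1−0.86=0.14; AND[min(a, b)] → w = 0.14
Rules with consequent 'minimal': {R2, R4, R5} → strengths 0.44, 0.43, 0.14
Aggregate via t-conorm [max(a, b)]: 0.44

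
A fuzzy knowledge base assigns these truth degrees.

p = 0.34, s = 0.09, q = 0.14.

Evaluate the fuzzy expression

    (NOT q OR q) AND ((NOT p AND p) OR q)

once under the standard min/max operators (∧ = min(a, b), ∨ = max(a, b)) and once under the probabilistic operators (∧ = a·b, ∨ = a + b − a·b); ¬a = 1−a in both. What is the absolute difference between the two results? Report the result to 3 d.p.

Under standard min/max:
  NOT q = 1 − 0.14 = 0.86
  NOT q OR q = max(a, b) on (0.86, 0.14) = 0.86
  NOT p = 1 − 0.34 = 0.66
  NOT p AND p = min(a, b) on (0.66, 0.34) = 0.34
  (NOT p AND p) OR q = max(a, b) on (0.34, 0.14) = 0.34
  (NOT q OR q) AND ((NOT p AND p) OR q) = min(a, b) on (0.86, 0.34) = 0.34
  → value = 0.3400
Under probabilistic:
  NOT q = 1 − 0.1400 = 0.8600
  NOT q OR q = a + b − a·b on (0.8600, 0.1400) = 0.8796
  NOT p = 1 − 0.3400 = 0.6600
  NOT p AND p = a·b on (0.6600, 0.3400) = 0.2244
  (NOT p AND p) OR q = a + b − a·b on (0.2244, 0.1400) = 0.3330
  (NOT q OR q) AND ((NOT p AND p) OR q) = a·b on (0.8796, 0.3330) = 0.2929
  → value = 0.2929
|0.3400 − 0.2929| = 0.047

0.047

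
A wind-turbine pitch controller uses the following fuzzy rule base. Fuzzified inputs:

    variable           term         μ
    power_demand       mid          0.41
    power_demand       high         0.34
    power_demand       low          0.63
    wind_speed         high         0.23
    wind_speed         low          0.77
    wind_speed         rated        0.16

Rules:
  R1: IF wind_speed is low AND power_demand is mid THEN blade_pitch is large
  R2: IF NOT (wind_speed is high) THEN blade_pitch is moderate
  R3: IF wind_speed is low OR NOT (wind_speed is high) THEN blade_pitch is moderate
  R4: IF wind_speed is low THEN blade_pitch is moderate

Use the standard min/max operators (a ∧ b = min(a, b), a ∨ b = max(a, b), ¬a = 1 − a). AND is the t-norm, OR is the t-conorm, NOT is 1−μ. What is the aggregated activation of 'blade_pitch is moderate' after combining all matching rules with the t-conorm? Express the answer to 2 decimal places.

0.77

R1: low=0.77, mid=0.41; AND[min(a, b)] → w = 0.41
R2: ¬high=1−0.23=0.77 → w = 0.77
R3: low=0.77, ¬high=1−0.23=0.77; OR[max(a, b)] → w = 0.77
R4: low=0.77 → w = 0.77
Rules with consequent 'moderate': {R2, R3, R4} → strengths 0.77, 0.77, 0.77
Aggregate via t-conorm [max(a, b)]: 0.77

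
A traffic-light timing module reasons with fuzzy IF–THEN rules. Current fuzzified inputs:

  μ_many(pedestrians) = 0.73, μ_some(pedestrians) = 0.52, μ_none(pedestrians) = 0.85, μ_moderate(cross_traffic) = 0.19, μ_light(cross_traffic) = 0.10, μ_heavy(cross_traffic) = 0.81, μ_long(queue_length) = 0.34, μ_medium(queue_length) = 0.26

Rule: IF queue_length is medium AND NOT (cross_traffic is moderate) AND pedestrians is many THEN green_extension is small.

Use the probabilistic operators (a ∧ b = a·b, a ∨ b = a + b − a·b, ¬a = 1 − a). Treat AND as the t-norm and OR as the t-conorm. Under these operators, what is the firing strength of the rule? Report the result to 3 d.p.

0.154

firing strength: medium=0.26, ¬moderate=1−0.19=0.81, many=0.73; AND[a·b] → w = 0.1537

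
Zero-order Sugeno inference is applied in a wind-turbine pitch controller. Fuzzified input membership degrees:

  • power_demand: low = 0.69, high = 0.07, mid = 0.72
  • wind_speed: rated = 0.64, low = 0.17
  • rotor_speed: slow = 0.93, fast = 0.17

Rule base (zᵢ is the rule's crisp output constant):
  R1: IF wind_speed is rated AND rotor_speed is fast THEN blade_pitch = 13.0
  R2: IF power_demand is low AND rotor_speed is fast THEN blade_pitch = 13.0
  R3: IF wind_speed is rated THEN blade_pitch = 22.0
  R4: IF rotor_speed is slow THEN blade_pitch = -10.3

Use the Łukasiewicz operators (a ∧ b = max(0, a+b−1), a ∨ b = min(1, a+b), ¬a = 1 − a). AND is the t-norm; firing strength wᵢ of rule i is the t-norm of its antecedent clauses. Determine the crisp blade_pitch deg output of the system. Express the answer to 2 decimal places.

2.87

R1 (z=13.0): rated=0.64, fast=0.17; AND[max(0, a+b−1)] → w = 0.00
R2 (z=13.0): low=0.69, fast=0.17; AND[max(0, a+b−1)] → w = 0.00
R3 (z=22.0): rated=0.64 → w = 0.64
R4 (z=-10.3): slow=0.93 → w = 0.93
Weighted average = (0.00·13.0 + 0.00·13.0 + 0.64·22.0 + 0.93·-10.3) / (0.00 + 0.00 + 0.64 + 0.93)
  = 4.5010 / 1.5700 = 2.87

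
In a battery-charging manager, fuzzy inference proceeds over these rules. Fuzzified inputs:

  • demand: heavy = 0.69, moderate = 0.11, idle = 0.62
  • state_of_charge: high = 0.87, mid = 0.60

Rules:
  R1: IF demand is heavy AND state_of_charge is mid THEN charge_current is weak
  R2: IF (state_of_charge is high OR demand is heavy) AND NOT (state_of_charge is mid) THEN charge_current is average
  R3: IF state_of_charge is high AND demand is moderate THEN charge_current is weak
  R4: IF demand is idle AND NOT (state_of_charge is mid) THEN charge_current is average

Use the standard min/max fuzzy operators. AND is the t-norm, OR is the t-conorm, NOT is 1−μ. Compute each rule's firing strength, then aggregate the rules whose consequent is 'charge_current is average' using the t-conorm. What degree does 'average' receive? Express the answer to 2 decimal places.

0.40

R1: heavy=0.69, mid=0.60; AND[min(a, b)] → w = 0.60
R2: (high=0.87 OR heavy=0.69) = 0.87; AND[min(a, b)] with ¬mid=1−0.60=0.40 → w = 0.40
R3: high=0.87, moderate=0.11; AND[min(a, b)] → w = 0.11
R4: idle=0.62, ¬mid=1−0.60=0.40; AND[min(a, b)] → w = 0.40
Rules with consequent 'average': {R2, R4} → strengths 0.40, 0.40
Aggregate via t-conorm [max(a, b)]: 0.40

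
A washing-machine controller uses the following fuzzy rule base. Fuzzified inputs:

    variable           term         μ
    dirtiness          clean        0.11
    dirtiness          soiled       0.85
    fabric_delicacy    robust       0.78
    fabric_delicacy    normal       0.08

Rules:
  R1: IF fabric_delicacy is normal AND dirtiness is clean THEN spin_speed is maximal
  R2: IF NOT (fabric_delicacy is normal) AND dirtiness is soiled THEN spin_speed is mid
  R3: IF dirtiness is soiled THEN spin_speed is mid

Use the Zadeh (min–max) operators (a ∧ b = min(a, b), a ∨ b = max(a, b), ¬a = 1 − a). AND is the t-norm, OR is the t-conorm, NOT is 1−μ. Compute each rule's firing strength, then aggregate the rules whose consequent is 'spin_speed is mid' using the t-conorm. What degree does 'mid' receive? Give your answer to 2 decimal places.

R1: normal=0.08, clean=0.11; AND[min(a, b)] → w = 0.08
R2: ¬normal=1−0.08=0.92, soiled=0.85; AND[min(a, b)] → w = 0.85
R3: soiled=0.85 → w = 0.85
Rules with consequent 'mid': {R2, R3} → strengths 0.85, 0.85
Aggregate via t-conorm [max(a, b)]: 0.85

0.85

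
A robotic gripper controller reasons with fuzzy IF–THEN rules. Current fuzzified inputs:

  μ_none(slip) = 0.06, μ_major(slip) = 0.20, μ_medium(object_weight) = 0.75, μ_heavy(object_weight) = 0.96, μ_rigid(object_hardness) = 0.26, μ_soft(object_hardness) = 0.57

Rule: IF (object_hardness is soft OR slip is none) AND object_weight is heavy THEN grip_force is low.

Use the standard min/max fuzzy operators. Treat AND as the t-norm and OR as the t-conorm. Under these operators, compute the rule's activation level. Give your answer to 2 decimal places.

firing strength: (soft=0.57 OR none=0.06) = 0.57; AND[min(a, b)] with heavy=0.96 → w = 0.57

0.57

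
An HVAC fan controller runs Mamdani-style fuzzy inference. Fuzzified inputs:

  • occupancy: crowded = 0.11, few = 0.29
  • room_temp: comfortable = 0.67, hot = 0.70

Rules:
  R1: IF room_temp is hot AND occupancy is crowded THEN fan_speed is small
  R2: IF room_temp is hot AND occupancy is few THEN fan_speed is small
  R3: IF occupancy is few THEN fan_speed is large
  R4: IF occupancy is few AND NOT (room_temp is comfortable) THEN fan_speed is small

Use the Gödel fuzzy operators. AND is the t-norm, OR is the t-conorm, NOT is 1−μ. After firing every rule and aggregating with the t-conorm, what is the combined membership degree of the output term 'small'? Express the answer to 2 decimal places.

0.29

R1: hot=0.70, crowded=0.11; AND[min(a, b)] → w = 0.11
R2: hot=0.70, few=0.29; AND[min(a, b)] → w = 0.29
R3: few=0.29 → w = 0.29
R4: few=0.29, ¬comfortable=1−0.67=0.33; AND[min(a, b)] → w = 0.29
Rules with consequent 'small': {R1, R2, R4} → strengths 0.11, 0.29, 0.29
Aggregate via t-conorm [max(a, b)]: 0.29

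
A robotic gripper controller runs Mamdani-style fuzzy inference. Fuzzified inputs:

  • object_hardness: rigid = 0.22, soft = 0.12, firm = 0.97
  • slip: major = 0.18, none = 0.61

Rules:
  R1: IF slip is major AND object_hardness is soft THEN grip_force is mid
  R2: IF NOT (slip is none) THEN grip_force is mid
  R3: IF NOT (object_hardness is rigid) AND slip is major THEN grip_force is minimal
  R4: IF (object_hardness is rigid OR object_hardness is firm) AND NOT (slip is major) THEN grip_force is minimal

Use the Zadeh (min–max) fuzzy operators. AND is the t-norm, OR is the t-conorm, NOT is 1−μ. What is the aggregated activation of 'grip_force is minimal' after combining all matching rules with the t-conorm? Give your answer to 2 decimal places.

R1: major=0.18, soft=0.12; AND[min(a, b)] → w = 0.12
R2: ¬none=1−0.61=0.39 → w = 0.39
R3: ¬rigid=1−0.22=0.78, major=0.18; AND[min(a, b)] → w = 0.18
R4: (rigid=0.22 OR firm=0.97) = 0.97; AND[min(a, b)] with ¬major=1−0.18=0.82 → w = 0.82
Rules with consequent 'minimal': {R3, R4} → strengths 0.18, 0.82
Aggregate via t-conorm [max(a, b)]: 0.82

0.82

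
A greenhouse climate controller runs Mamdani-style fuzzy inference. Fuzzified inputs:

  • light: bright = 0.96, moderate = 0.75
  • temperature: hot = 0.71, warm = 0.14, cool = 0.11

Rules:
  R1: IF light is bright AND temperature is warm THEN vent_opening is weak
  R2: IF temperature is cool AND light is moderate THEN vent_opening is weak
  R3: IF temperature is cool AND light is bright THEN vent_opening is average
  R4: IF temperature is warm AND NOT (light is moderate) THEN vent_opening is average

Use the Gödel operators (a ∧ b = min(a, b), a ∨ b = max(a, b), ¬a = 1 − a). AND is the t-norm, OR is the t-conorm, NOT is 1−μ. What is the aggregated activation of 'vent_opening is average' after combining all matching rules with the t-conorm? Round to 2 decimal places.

R1: bright=0.96, warm=0.14; AND[min(a, b)] → w = 0.14
R2: cool=0.11, moderate=0.75; AND[min(a, b)] → w = 0.11
R3: cool=0.11, bright=0.96; AND[min(a, b)] → w = 0.11
R4: warm=0.14, ¬moderate=1−0.75=0.25; AND[min(a, b)] → w = 0.14
Rules with consequent 'average': {R3, R4} → strengths 0.11, 0.14
Aggregate via t-conorm [max(a, b)]: 0.14

0.14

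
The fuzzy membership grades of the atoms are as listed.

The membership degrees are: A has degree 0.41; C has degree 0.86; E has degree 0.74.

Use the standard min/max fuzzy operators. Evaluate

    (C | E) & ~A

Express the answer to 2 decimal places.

0.59

C | E = max(a, b) on (0.86, 0.74) = 0.86
~A = 1 − 0.41 = 0.59
(C | E) & ~A = min(a, b) on (0.86, 0.59) = 0.59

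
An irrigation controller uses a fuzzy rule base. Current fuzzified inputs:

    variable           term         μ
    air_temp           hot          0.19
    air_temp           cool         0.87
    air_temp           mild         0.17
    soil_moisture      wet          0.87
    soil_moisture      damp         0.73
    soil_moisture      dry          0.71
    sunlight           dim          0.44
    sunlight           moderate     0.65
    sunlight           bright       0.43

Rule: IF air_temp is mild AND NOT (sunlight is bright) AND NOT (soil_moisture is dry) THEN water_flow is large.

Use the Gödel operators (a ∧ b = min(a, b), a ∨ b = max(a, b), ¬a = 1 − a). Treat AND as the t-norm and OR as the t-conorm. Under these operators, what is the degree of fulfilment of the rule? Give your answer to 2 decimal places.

0.17

firing strength: mild=0.17, ¬bright=1−0.43=0.57, ¬dry=1−0.71=0.29; AND[min(a, b)] → w = 0.17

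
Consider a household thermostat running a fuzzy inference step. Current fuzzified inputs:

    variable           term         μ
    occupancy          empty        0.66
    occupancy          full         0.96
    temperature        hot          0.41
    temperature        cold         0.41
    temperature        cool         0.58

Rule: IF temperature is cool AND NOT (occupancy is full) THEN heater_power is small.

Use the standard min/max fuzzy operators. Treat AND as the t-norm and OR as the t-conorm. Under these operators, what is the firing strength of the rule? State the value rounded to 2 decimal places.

firing strength: cool=0.58, ¬full=1−0.96=0.04; AND[min(a, b)] → w = 0.04

0.04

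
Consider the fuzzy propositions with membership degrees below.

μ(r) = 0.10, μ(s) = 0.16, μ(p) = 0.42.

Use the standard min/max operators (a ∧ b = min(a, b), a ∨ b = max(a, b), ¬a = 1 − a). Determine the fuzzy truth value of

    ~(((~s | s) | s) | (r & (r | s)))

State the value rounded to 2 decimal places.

~s = 1 − 0.16 = 0.84
~s | s = max(a, b) on (0.84, 0.16) = 0.84
(~s | s) | s = max(a, b) on (0.84, 0.16) = 0.84
r | s = max(a, b) on (0.10, 0.16) = 0.16
r & (r | s) = min(a, b) on (0.10, 0.16) = 0.10
((~s | s) | s) | (r & (r | s)) = max(a, b) on (0.84, 0.10) = 0.84
~(((~s | s) | s) | (r & (r | s))) = 1 − 0.84 = 0.16

0.16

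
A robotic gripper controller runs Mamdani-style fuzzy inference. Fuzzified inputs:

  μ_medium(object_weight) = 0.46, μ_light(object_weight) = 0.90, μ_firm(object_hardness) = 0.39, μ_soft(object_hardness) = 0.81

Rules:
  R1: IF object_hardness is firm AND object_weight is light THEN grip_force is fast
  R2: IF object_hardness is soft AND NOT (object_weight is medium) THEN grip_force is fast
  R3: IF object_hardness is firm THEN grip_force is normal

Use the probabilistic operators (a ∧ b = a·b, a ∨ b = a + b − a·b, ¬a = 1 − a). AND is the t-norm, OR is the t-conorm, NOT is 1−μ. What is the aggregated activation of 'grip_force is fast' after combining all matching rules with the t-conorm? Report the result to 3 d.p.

R1: firm=0.39, light=0.90; AND[a·b] → w = 0.3510
R2: soft=0.81, ¬medium=1−0.46=0.54; AND[a·b] → w = 0.4374
R3: firm=0.39 → w = 0.3900
Rules with consequent 'fast': {R1, R2} → strengths 0.3510, 0.4374
Aggregate via t-conorm [a + b − a·b]: 0.6349

0.635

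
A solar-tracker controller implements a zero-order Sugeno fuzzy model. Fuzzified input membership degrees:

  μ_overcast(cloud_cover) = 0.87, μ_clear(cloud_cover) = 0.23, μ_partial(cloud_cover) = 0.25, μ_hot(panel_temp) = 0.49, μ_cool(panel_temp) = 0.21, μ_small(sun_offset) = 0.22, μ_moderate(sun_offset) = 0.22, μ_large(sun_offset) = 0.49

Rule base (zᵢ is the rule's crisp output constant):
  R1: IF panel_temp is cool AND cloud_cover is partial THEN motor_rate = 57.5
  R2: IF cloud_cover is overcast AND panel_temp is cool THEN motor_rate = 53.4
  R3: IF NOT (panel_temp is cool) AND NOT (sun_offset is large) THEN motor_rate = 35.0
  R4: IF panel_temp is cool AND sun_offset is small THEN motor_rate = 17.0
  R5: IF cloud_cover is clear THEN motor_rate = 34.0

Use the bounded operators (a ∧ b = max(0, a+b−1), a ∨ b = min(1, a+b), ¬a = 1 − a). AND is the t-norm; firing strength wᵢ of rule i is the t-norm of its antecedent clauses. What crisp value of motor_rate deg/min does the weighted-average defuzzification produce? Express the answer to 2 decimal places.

37.04

R1 (z=57.5): cool=0.21, partial=0.25; AND[max(0, a+b−1)] → w = 0.00
R2 (z=53.4): overcast=0.87, cool=0.21; AND[max(0, a+b−1)] → w = 0.08
R3 (z=35.0): ¬cool=1−0.21=0.79, ¬large=1−0.49=0.51; AND[max(0, a+b−1)] → w = 0.30
R4 (z=17.0): cool=0.21, small=0.22; AND[max(0, a+b−1)] → w = 0.00
R5 (z=34.0): clear=0.23 → w = 0.23
Weighted average = (0.00·57.5 + 0.08·53.4 + 0.30·35.0 + 0.00·17.0 + 0.23·34.0) / (0.00 + 0.08 + 0.30 + 0.00 + 0.23)
  = 22.5920 / 0.6100 = 37.04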